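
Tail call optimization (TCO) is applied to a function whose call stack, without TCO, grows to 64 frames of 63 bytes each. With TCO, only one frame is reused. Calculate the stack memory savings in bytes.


Without TCO: 64 * 63 = 4032 bytes
With TCO: reuse 1 frame = 63 bytes
Savings = 4032 - 63 = 3969

3969


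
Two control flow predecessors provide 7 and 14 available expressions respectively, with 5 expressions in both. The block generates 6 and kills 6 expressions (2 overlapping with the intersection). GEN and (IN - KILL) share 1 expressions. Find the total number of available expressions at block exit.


IN = intersection of predecessors = 5
IN - KILL = 5 - 2 = 3
|OUT| = |GEN| + |IN - KILL| - |GEN ∩ (IN - KILL)| = 6 + 3 - 1 = 8

8


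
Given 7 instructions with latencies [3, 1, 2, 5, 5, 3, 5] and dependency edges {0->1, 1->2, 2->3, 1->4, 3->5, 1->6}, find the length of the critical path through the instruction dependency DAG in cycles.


Compute longest path through dependency graph: dist(Ik) = max over predecessors of dist + latency(Ik).
dist(I0) = latency 3 = 3
dist(I1) = dist(I0) + 1 = 3 + 1 = 4
dist(I2) = dist(I1) + 2 = 4 + 2 = 6
dist(I3) = dist(I2) + 5 = 6 + 5 = 11
dist(I4) = dist(I1) + 5 = 4 + 5 = 9
dist(I5) = dist(I3) + 3 = 11 + 3 = 14
dist(I6) = dist(I1) + 5 = 4 + 5 = 9
Critical path = max dist = 14

14


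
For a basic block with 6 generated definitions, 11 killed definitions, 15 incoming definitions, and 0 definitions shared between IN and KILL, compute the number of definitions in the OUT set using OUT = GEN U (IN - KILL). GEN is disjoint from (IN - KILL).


IN - KILL: 15 - 0 = 15 surviving definitions
OUT = GEN + surviving = 6 + 15 = 21

21


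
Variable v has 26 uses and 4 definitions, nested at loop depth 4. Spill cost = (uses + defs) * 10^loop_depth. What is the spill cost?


uses + defs = 26 + 4 = 30
10^4 = 10000
Spill cost = 30 * 10000 = 300000

300000


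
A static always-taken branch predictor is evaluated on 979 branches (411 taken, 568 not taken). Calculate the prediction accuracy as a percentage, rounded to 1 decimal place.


Predictor: always-taken
Correct predictions = 411
Accuracy = 411 / 979 * 100 = 42.0%

42.0


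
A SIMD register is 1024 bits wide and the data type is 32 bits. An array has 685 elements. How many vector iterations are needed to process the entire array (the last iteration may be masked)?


Width = 1024 / 32 = 32 elements per vector op
Iterations = ceil(685 / 32) = 22

22


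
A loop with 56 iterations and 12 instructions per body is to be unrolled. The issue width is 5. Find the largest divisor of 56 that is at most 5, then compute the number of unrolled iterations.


Largest divisor of 56 <= 5 is 4
New iterations = 56 / 4 = 14

14


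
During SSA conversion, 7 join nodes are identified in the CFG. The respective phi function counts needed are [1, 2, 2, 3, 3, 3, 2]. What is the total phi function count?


Total phi functions = sum of phi functions at each join node
= 1 + 2 + 2 + 3 + 3 + 3 + 2 = 16

16


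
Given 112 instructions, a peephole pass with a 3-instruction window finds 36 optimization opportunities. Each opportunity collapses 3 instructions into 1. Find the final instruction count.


Each match removes 2 instructions.
Total removed = 36 * 2 = 72
Remaining = 112 - 72 = 40

40


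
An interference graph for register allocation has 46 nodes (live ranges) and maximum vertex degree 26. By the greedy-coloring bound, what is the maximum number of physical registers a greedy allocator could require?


Greedy coloring never needs more than (max_degree + 1) colors: when coloring a vertex, at most max_degree neighbors are already colored.
Upper bound = 26 + 1 = 27

27


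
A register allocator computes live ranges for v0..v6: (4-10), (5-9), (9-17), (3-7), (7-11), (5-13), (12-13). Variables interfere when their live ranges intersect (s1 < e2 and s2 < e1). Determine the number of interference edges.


Check all pairs for overlapping intervals.
Two intervals (s1,e1) and (s2,e2) overlap if s1 < e2 and s2 < e1.
v0 (4-10) vs v1..v6: overlaps v1, v2, v3, v4, v5 -> 5
v1 (5-9) vs v2..v6: overlaps v3, v4, v5 -> 3
v2 (9-17) vs v3..v6: overlaps v4, v5, v6 -> 3
v3 (3-7) vs v4..v6: overlaps v5 -> 1
v4 (7-11) vs v5..v6: overlaps v5 -> 1
v5 (5-13) vs v6: overlaps v6 -> 1
Total overlapping pairs = 5 + 3 + 3 + 1 + 1 + 1 = 14

14


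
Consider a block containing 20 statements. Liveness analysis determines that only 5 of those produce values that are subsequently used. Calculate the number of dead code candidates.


Dead code = total statements - live definitions
= 20 - 5 = 15

15


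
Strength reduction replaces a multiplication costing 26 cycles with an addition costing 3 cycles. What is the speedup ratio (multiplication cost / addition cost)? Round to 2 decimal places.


Ratio = mult_cost / add_cost = 26 / 3 = 8.67

8.67


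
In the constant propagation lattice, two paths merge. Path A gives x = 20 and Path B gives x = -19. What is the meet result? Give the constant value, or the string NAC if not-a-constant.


Meet operation: if both paths give the same constant, result is that constant; if they differ, result is NAC (not-a-constant).
Path A: 20, Path B: -19 -> differ
Result: not-a-constant -> NAC

NAC


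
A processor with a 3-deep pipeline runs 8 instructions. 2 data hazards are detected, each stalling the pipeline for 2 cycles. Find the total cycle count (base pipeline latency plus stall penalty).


Base cycles = 3 + 8 - 1 = 10
Total stalls = 2 * 2 = 4
Total = 10 + 4 = 14

14


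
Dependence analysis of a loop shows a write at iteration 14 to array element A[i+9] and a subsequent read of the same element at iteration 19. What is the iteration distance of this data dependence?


Distance = read iteration - write iteration
= 19 - 14 = 5

5


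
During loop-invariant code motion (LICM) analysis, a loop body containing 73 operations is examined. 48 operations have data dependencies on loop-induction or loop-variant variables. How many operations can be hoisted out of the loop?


Invariant candidates = total - loop-dependent
= 73 - 48 = 25

25


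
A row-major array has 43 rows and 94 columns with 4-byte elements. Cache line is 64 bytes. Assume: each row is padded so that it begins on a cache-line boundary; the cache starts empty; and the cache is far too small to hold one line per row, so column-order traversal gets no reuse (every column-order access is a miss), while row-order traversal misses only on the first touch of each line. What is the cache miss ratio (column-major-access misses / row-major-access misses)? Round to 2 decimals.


Each row occupies 94 * 4 = 376 bytes and starts on a line boundary, so it spans ceil(376 / 64) = 6 cache lines.
Row-major traversal misses (one per line touched): 43 * ceil(94 * 4 / 64) = 258
Column-major traversal misses (no reuse, every access misses): 43 * 94 = 4042
Ratio = 4042 / 258 = 15.67

15.67


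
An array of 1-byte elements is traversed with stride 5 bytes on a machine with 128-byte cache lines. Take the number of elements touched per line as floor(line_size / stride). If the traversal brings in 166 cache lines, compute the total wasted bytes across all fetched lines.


Elements per line = floor(128 / 5) = 25
Bytes used per line = 25 * 1 = 25
Wasted per line = 128 - 25 = 103
Total wasted = 103 * 166 = 17098

17098


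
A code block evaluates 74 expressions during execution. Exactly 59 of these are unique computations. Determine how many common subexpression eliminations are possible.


CSE count = total expressions - unique expressions
= 74 - 59 = 15

15


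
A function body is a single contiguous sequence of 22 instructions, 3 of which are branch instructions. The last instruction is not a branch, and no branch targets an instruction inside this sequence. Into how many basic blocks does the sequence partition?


With no in-sequence branch targets, the leaders are the first instruction plus the instruction after each branch.
Number of basic blocks = branches + 1
= 3 + 1 = 4

4


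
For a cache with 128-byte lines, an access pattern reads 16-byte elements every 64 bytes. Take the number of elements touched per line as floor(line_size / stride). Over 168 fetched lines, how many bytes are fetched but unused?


Elements per line = floor(128 / 64) = 2
Bytes used per line = 2 * 16 = 32
Wasted per line = 128 - 32 = 96
Total wasted = 96 * 168 = 16128

16128


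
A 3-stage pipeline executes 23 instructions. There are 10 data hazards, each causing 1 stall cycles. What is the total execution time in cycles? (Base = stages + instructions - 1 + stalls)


Base cycles = 3 + 23 - 1 = 25
Total stalls = 10 * 1 = 10
Total = 25 + 10 = 35

35


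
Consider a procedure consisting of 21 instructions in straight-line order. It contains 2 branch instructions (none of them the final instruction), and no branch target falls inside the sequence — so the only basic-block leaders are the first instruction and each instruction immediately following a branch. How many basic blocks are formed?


With no in-sequence branch targets, the leaders are the first instruction plus the instruction after each branch.
Number of basic blocks = branches + 1
= 2 + 1 = 3

3


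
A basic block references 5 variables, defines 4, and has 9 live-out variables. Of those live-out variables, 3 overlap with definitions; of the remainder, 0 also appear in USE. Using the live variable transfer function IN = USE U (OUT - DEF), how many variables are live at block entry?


OUT - DEF: 9 - 3 = 6
|IN| = |USE| + |OUT - DEF| - |USE ∩ (OUT - DEF)| = 5 + 6 - 0 = 11

11


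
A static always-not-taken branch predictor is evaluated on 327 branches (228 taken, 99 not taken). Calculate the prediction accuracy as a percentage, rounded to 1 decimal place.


Predictor: always-not-taken
Correct predictions = 99
Accuracy = 99 / 327 * 100 = 30.3%

30.3


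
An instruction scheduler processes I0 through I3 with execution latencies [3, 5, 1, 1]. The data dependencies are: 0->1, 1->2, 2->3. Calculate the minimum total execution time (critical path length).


Compute longest path through dependency graph: dist(Ik) = max over predecessors of dist + latency(Ik).
dist(I0) = latency 3 = 3
dist(I1) = dist(I0) + 5 = 3 + 5 = 8
dist(I2) = dist(I1) + 1 = 8 + 1 = 9
dist(I3) = dist(I2) + 1 = 9 + 1 = 10
Critical path = max dist = 10

10


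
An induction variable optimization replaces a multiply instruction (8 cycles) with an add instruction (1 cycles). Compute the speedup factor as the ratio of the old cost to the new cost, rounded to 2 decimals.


Ratio = mult_cost / add_cost = 8 / 1 = 8.0

8.0


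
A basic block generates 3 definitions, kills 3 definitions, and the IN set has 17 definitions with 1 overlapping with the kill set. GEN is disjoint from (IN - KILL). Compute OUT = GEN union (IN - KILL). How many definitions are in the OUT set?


IN - KILL: 17 - 1 = 16 surviving definitions
OUT = GEN + surviving = 3 + 16 = 19

19


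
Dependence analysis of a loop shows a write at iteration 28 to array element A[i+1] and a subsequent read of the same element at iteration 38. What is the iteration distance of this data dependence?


Distance = read iteration - write iteration
= 38 - 28 = 10

10


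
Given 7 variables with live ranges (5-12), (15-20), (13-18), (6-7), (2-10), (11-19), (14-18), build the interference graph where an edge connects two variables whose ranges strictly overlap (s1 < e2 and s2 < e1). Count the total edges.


Check all pairs for overlapping intervals.
Two intervals (s1,e1) and (s2,e2) overlap if s1 < e2 and s2 < e1.
v0 (5-12) vs v1..v6: overlaps v3, v4, v5 -> 3
v1 (15-20) vs v2..v6: overlaps v2, v5, v6 -> 3
v2 (13-18) vs v3..v6: overlaps v5, v6 -> 2
v3 (6-7) vs v4..v6: overlaps v4 -> 1
v4 (2-10) vs v5..v6: overlaps none -> 0
v5 (11-19) vs v6: overlaps v6 -> 1
Total overlapping pairs = 3 + 3 + 2 + 1 + 0 + 1 = 10

10


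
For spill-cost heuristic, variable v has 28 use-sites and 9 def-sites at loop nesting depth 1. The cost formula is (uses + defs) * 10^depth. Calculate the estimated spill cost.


uses + defs = 28 + 9 = 37
10^1 = 10
Spill cost = 37 * 10 = 370

370


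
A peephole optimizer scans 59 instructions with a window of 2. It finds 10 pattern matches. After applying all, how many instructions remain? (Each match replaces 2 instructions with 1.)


Each match removes 1 instructions.
Total removed = 10 * 1 = 10
Remaining = 59 - 10 = 49

49


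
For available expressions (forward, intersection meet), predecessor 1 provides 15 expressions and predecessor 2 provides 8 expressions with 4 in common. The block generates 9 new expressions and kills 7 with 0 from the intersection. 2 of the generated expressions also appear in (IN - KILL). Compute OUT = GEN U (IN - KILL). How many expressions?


IN = intersection of predecessors = 4
IN - KILL = 4 - 0 = 4
|OUT| = |GEN| + |IN - KILL| - |GEN ∩ (IN - KILL)| = 9 + 4 - 2 = 11

11


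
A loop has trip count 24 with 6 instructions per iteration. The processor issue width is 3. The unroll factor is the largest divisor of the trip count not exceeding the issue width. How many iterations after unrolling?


Largest divisor of 24 <= 3 is 3
New iterations = 24 / 3 = 8

8


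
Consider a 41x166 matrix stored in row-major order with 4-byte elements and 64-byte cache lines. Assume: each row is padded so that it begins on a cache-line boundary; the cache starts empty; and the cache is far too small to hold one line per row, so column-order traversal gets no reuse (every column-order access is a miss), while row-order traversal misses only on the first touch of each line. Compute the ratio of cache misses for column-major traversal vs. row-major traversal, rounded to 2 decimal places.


Each row occupies 166 * 4 = 664 bytes and starts on a line boundary, so it spans ceil(664 / 64) = 11 cache lines.
Row-major traversal misses (one per line touched): 41 * ceil(166 * 4 / 64) = 451
Column-major traversal misses (no reuse, every access misses): 41 * 166 = 6806
Ratio = 6806 / 451 = 15.09

15.09


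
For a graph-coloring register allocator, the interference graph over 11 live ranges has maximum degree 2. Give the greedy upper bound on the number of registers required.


Greedy coloring never needs more than (max_degree + 1) colors: when coloring a vertex, at most max_degree neighbors are already colored.
Upper bound = 2 + 1 = 3

3


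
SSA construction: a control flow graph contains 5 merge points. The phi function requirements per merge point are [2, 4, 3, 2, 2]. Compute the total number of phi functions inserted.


Total phi functions = sum of phi functions at each join node
= 2 + 4 + 3 + 2 + 2 = 13

13


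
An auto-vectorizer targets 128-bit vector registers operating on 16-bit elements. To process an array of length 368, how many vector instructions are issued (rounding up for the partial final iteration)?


Width = 128 / 16 = 8 elements per vector op
Iterations = ceil(368 / 8) = 46

46


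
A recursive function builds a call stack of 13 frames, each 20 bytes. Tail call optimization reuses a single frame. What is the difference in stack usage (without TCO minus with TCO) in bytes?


Without TCO: 13 * 20 = 260 bytes
With TCO: reuse 1 frame = 20 bytes
Savings = 260 - 20 = 240

240


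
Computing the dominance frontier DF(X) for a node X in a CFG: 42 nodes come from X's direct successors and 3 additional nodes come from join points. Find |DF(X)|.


DF(X) = direct successor contributions + join point contributions
= 42 + 3 = 45

45


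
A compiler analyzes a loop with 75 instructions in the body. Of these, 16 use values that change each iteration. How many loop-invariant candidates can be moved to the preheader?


Invariant candidates = total - loop-dependent
= 75 - 16 = 59

59


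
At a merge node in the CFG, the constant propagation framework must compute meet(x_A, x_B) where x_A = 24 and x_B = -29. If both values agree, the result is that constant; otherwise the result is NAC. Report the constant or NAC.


Meet operation: if both paths give the same constant, result is that constant; if they differ, result is NAC (not-a-constant).
Path A: 24, Path B: -29 -> differ
Result: not-a-constant -> NAC

NAC


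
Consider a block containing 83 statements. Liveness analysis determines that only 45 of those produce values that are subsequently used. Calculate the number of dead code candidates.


Dead code = total statements - live definitions
= 83 - 45 = 38

38


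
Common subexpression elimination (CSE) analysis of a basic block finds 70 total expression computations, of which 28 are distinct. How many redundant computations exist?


CSE count = total expressions - unique expressions
= 70 - 28 = 42

42


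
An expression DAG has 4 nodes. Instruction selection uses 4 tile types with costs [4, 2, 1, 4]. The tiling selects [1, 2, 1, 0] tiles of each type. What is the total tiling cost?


Total cost = sum(count_i * cost_i)
= 1*4 + 2*2 + 1*1 + 0*4
= 9

9


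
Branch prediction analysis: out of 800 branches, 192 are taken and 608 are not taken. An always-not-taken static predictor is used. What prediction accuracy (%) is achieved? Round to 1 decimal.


Predictor: always-not-taken
Correct predictions = 608
Accuracy = 608 / 800 * 100 = 76.0%

76.0


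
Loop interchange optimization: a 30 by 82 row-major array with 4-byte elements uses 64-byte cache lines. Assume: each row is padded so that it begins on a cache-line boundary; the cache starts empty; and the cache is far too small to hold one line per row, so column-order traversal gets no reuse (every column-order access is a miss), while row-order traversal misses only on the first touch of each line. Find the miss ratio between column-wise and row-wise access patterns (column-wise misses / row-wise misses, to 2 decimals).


Each row occupies 82 * 4 = 328 bytes and starts on a line boundary, so it spans ceil(328 / 64) = 6 cache lines.
Row-major traversal misses (one per line touched): 30 * ceil(82 * 4 / 64) = 180
Column-major traversal misses (no reuse, every access misses): 30 * 82 = 2460
Ratio = 2460 / 180 = 13.67

13.67


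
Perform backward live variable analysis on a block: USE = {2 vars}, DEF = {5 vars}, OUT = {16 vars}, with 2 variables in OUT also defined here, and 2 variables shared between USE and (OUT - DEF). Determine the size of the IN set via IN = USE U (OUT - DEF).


OUT - DEF: 16 - 2 = 14
|IN| = |USE| + |OUT - DEF| - |USE ∩ (OUT - DEF)| = 2 + 14 - 2 = 14

14


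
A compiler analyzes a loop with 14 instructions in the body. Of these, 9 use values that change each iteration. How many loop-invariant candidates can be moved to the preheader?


Invariant candidates = total - loop-dependent
= 14 - 9 = 5

5


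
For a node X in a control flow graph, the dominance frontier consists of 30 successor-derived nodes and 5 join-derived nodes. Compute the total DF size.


DF(X) = direct successor contributions + join point contributions
= 30 + 5 = 35

35


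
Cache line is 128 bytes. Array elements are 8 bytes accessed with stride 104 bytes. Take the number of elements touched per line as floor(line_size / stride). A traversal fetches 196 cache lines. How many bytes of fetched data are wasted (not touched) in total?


Elements per line = floor(128 / 104) = 1
Bytes used per line = 1 * 8 = 8
Wasted per line = 128 - 8 = 120
Total wasted = 120 * 196 = 23520

23520


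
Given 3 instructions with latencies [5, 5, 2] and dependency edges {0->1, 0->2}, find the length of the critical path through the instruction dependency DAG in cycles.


Compute longest path through dependency graph: dist(Ik) = max over predecessors of dist + latency(Ik).
dist(I0) = latency 5 = 5
dist(I1) = dist(I0) + 5 = 5 + 5 = 10
dist(I2) = dist(I0) + 2 = 5 + 2 = 7
Critical path = max dist = 10

10


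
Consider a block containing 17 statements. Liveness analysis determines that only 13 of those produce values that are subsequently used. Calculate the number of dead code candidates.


Dead code = total statements - live definitions
= 17 - 13 = 4

4


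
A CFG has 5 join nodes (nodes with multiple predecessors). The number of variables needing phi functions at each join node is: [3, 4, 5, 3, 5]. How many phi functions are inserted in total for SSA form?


Total phi functions = sum of phi functions at each join node
= 3 + 4 + 5 + 3 + 5 = 20

20


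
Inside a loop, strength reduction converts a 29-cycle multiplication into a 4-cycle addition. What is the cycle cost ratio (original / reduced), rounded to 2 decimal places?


Ratio = mult_cost / add_cost = 29 / 4 = 7.25

7.25


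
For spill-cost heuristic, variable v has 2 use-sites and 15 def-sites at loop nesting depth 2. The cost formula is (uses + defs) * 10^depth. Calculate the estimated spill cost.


uses + defs = 2 + 15 = 17
10^2 = 100
Spill cost = 17 * 100 = 1700

1700


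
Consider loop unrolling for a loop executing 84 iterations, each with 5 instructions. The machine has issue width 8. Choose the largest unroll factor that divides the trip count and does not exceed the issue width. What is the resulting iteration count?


Largest divisor of 84 <= 8 is 7
New iterations = 84 / 7 = 12

12


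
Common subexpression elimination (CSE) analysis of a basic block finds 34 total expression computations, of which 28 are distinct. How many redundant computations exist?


CSE count = total expressions - unique expressions
= 34 - 28 = 6

6


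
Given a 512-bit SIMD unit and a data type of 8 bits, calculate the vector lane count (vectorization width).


Width = SIMD bits / data type bits
= 512 / 8 = 64

64


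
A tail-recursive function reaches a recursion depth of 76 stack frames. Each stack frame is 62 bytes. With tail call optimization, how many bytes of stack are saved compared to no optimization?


Without TCO: 76 * 62 = 4712 bytes
With TCO: reuse 1 frame = 62 bytes
Savings = 4712 - 62 = 4650

4650


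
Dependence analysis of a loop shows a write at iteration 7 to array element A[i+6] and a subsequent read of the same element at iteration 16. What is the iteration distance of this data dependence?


Distance = read iteration - write iteration
= 16 - 7 = 9

9


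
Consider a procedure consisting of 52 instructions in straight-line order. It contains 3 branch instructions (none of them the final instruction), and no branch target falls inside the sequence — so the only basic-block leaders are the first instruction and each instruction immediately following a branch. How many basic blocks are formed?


With no in-sequence branch targets, the leaders are the first instruction plus the instruction after each branch.
Number of basic blocks = branches + 1
= 3 + 1 = 4

4


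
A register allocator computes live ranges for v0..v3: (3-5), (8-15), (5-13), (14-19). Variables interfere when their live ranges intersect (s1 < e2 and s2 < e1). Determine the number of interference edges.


Check all pairs for overlapping intervals.
Two intervals (s1,e1) and (s2,e2) overlap if s1 < e2 and s2 < e1.
v0 (3-5) vs v1..v3: overlaps none -> 0
v1 (8-15) vs v2..v3: overlaps v2, v3 -> 2
v2 (5-13) vs v3: overlaps none -> 0
Total overlapping pairs = 0 + 2 + 0 = 2

2


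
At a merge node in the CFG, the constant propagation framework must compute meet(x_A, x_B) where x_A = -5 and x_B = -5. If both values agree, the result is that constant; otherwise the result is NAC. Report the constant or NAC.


Meet operation: if both paths give the same constant, result is that constant; if they differ, result is NAC (not-a-constant).
Path A: -5, Path B: -5 -> equal
Result: constant -> -5

-5


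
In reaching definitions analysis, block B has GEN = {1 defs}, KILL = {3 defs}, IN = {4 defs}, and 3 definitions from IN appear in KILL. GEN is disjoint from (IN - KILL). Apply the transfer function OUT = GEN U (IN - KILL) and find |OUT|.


IN - KILL: 4 - 3 = 1 surviving definitions
OUT = GEN + surviving = 1 + 1 = 2

2


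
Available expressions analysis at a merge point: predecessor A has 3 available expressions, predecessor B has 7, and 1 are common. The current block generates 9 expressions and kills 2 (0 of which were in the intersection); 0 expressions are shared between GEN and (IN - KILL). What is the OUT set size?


IN = intersection of predecessors = 1
IN - KILL = 1 - 0 = 1
|OUT| = |GEN| + |IN - KILL| - |GEN ∩ (IN - KILL)| = 9 + 1 - 0 = 10

10


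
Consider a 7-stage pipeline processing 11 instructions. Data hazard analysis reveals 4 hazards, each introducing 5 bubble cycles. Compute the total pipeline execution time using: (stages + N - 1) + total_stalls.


Base cycles = 7 + 11 - 1 = 17
Total stalls = 4 * 5 = 20
Total = 17 + 20 = 37

37


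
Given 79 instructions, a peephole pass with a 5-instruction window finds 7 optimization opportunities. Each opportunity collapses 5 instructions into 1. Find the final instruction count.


Each match removes 4 instructions.
Total removed = 7 * 4 = 28
Remaining = 79 - 28 = 51

51


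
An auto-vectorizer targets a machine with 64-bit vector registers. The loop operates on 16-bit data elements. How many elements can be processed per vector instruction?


Width = SIMD bits / data type bits
= 64 / 16 = 4

4


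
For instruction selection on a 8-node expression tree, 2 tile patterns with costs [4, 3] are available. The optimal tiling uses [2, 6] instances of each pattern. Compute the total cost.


Total cost = sum(count_i * cost_i)
= 2*4 + 6*3
= 26

26


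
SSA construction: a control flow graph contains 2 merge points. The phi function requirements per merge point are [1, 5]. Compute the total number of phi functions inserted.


Total phi functions = sum of phi functions at each join node
= 1 + 5 = 6

6


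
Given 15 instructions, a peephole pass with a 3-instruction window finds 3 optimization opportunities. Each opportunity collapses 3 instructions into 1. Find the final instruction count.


Each match removes 2 instructions.
Total removed = 3 * 2 = 6
Remaining = 15 - 6 = 9

9


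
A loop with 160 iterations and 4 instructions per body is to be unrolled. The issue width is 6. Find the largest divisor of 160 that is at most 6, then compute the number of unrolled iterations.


Largest divisor of 160 <= 6 is 5
New iterations = 160 / 5 = 32

32


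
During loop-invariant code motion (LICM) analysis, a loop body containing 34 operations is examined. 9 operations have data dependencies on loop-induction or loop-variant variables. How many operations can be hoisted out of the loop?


Invariant candidates = total - loop-dependent
= 34 - 9 = 25

25


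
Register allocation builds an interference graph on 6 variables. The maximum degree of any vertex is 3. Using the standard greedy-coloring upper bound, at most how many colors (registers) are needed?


Greedy coloring never needs more than (max_degree + 1) colors: when coloring a vertex, at most max_degree neighbors are already colored.
Upper bound = 3 + 1 = 4

4


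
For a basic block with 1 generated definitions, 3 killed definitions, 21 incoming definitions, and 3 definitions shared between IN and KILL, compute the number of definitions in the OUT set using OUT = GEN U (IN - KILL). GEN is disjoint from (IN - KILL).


IN - KILL: 21 - 3 = 18 surviving definitions
OUT = GEN + surviving = 1 + 18 = 19

19


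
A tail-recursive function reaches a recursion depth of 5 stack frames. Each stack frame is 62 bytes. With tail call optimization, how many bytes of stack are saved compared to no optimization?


Without TCO: 5 * 62 = 310 bytes
With TCO: reuse 1 frame = 62 bytes
Savings = 310 - 62 = 248

248


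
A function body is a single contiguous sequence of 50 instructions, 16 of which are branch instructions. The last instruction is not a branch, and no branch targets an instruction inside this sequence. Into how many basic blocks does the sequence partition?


With no in-sequence branch targets, the leaders are the first instruction plus the instruction after each branch.
Number of basic blocks = branches + 1
= 16 + 1 = 17

17


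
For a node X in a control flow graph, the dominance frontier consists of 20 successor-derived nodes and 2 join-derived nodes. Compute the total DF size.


DF(X) = direct successor contributions + join point contributions
= 20 + 2 = 22

22


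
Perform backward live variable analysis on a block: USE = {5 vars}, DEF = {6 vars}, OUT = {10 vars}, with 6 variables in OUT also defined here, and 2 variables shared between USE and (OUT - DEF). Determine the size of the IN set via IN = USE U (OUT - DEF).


OUT - DEF: 10 - 6 = 4
|IN| = |USE| + |OUT - DEF| - |USE ∩ (OUT - DEF)| = 5 + 4 - 2 = 7

7


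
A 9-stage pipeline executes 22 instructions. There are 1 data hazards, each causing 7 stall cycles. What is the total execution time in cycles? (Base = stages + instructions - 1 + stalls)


Base cycles = 9 + 22 - 1 = 30
Total stalls = 1 * 7 = 7
Total = 30 + 7 = 37

37


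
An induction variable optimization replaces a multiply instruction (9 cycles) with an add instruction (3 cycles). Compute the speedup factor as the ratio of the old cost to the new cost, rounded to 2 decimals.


Ratio = mult_cost / add_cost = 9 / 3 = 3.0

3.0


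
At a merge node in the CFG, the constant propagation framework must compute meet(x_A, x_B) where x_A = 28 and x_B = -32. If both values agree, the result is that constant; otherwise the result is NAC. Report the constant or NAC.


Meet operation: if both paths give the same constant, result is that constant; if they differ, result is NAC (not-a-constant).
Path A: 28, Path B: -32 -> differ
Result: not-a-constant -> NAC

NAC


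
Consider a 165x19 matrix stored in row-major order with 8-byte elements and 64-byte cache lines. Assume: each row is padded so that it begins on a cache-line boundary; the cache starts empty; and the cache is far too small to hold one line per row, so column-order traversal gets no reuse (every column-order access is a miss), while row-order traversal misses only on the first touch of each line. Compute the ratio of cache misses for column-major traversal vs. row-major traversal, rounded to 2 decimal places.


Each row occupies 19 * 8 = 152 bytes and starts on a line boundary, so it spans ceil(152 / 64) = 3 cache lines.
Row-major traversal misses (one per line touched): 165 * ceil(19 * 8 / 64) = 495
Column-major traversal misses (no reuse, every access misses): 165 * 19 = 3135
Ratio = 3135 / 495 = 6.33

6.33


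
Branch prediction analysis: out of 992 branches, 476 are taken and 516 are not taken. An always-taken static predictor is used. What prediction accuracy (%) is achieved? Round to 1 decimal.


Predictor: always-taken
Correct predictions = 476
Accuracy = 476 / 992 * 100 = 48.0%

48.0


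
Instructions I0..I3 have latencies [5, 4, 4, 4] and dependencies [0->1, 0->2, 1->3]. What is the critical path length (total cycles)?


Compute longest path through dependency graph: dist(Ik) = max over predecessors of dist + latency(Ik).
dist(I0) = latency 5 = 5
dist(I1) = dist(I0) + 4 = 5 + 4 = 9
dist(I2) = dist(I0) + 4 = 5 + 4 = 9
dist(I3) = dist(I1) + 4 = 9 + 4 = 13
Critical path = max dist = 13

13


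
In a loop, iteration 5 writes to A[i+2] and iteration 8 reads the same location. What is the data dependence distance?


Distance = read iteration - write iteration
= 8 - 5 = 3

3


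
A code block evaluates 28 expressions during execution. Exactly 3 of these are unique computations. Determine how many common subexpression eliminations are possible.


CSE count = total expressions - unique expressions
= 28 - 3 = 25

25


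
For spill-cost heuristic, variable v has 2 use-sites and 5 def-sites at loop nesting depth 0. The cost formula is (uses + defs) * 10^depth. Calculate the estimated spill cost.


uses + defs = 2 + 5 = 7
10^0 = 1
Spill cost = 7 * 1 = 7

7


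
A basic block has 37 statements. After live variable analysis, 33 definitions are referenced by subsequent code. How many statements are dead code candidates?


Dead code = total statements - live definitions
= 37 - 33 = 4

4


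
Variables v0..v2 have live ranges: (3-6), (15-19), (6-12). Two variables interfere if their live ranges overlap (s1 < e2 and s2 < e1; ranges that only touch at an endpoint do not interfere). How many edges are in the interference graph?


Check all pairs for overlapping intervals.
Two intervals (s1,e1) and (s2,e2) overlap if s1 < e2 and s2 < e1.
v0 (3-6) vs v1..v2: overlaps none -> 0
v1 (15-19) vs v2: overlaps none -> 0
Total overlapping pairs = 0 + 0 = 0

0


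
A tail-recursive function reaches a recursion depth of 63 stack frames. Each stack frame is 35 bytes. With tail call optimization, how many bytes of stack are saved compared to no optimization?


Without TCO: 63 * 35 = 2205 bytes
With TCO: reuse 1 frame = 35 bytes
Savings = 2205 - 35 = 2170

2170


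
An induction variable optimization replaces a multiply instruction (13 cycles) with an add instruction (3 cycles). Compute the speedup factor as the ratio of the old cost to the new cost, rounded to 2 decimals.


Ratio = mult_cost / add_cost = 13 / 3 = 4.33

4.33


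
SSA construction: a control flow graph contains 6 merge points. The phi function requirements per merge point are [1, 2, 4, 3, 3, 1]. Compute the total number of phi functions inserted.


Total phi functions = sum of phi functions at each join node
= 1 + 2 + 4 + 3 + 3 + 1 = 14

14


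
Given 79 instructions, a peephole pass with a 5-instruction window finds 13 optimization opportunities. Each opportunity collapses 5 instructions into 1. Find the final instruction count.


Each match removes 4 instructions.
Total removed = 13 * 4 = 52
Remaining = 79 - 52 = 27

27


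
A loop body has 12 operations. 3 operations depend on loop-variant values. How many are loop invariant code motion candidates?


Invariant candidates = total - loop-dependent
= 12 - 3 = 9

9


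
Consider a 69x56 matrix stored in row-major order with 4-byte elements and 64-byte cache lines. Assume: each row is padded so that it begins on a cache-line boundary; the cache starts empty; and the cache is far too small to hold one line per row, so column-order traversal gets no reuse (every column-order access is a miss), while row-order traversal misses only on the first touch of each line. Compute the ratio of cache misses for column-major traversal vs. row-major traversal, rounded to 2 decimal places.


Each row occupies 56 * 4 = 224 bytes and starts on a line boundary, so it spans ceil(224 / 64) = 4 cache lines.
Row-major traversal misses (one per line touched): 69 * ceil(56 * 4 / 64) = 276
Column-major traversal misses (no reuse, every access misses): 69 * 56 = 3864
Ratio = 3864 / 276 = 14.0

14.0


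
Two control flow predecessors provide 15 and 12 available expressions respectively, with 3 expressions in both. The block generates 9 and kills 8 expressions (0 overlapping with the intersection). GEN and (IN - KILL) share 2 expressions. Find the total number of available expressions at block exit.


IN = intersection of predecessors = 3
IN - KILL = 3 - 0 = 3
|OUT| = |GEN| + |IN - KILL| - |GEN ∩ (IN - KILL)| = 9 + 3 - 2 = 10

10


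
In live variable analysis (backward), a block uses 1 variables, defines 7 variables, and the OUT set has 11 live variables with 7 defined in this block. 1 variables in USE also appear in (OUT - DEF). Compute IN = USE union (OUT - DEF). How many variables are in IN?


OUT - DEF: 11 - 7 = 4
|IN| = |USE| + |OUT - DEF| - |USE ∩ (OUT - DEF)| = 1 + 4 - 1 = 4

4


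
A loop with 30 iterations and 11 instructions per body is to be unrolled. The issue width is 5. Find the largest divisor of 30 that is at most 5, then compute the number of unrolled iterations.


Largest divisor of 30 <= 5 is 5
New iterations = 30 / 5 = 6

6


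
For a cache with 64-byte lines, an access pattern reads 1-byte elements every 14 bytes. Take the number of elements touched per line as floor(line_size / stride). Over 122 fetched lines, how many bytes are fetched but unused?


Elements per line = floor(64 / 14) = 4
Bytes used per line = 4 * 1 = 4
Wasted per line = 64 - 4 = 60
Total wasted = 60 * 122 = 7320

7320


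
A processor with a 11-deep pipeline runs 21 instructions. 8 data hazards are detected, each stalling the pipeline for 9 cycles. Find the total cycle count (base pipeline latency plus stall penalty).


Base cycles = 11 + 21 - 1 = 31
Total stalls = 8 * 9 = 72
Total = 31 + 72 = 103

103


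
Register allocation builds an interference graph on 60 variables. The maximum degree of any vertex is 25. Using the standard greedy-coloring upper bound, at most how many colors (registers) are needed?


Greedy coloring never needs more than (max_degree + 1) colors: when coloring a vertex, at most max_degree neighbors are already colored.
Upper bound = 25 + 1 = 26

26


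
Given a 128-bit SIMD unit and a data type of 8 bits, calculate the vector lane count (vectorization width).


Width = SIMD bits / data type bits
= 128 / 8 = 16

16


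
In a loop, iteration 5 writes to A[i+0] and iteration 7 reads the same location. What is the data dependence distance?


Distance = read iteration - write iteration
= 7 - 5 = 2

2


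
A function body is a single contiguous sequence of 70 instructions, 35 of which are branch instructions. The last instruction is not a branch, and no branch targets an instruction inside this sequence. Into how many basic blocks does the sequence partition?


With no in-sequence branch targets, the leaders are the first instruction plus the instruction after each branch.
Number of basic blocks = branches + 1
= 35 + 1 = 36

36


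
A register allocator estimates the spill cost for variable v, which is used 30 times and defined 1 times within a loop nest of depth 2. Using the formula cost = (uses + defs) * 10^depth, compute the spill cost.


uses + defs = 30 + 1 = 31
10^2 = 100
Spill cost = 31 * 100 = 3100

3100


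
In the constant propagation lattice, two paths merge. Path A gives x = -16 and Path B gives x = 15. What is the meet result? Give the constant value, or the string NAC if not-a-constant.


Meet operation: if both paths give the same constant, result is that constant; if they differ, result is NAC (not-a-constant).
Path A: -16, Path B: 15 -> differ
Result: not-a-constant -> NAC

NAC


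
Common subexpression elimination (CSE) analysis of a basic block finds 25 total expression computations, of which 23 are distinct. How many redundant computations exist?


CSE count = total expressions - unique expressions
= 25 - 23 = 2

2


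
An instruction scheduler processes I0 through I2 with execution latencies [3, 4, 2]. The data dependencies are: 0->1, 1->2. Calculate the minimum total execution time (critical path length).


Compute longest path through dependency graph: dist(Ik) = max over predecessors of dist + latency(Ik).
dist(I0) = latency 3 = 3
dist(I1) = dist(I0) + 4 = 3 + 4 = 7
dist(I2) = dist(I1) + 2 = 7 + 2 = 9
Critical path = max dist = 9

9


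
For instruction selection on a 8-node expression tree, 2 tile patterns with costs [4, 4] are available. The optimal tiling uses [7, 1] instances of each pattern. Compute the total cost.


Total cost = sum(count_i * cost_i)
= 7*4 + 1*4
= 32

32


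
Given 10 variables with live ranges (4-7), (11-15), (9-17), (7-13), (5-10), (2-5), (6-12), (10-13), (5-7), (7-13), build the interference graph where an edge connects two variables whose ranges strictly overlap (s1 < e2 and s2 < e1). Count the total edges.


Check all pairs for overlapping intervals.
Two intervals (s1,e1) and (s2,e2) overlap if s1 < e2 and s2 < e1.
v0 (4-7) vs v1..v9: overlaps v4, v5, v6, v8 -> 4
v1 (11-15) vs v2..v9: overlaps v2, v3, v6, v7, v9 -> 5
v2 (9-17) vs v3..v9: overlaps v3, v4, v6, v7, v9 -> 5
v3 (7-13) vs v4..v9: overlaps v4, v6, v7, v9 -> 4
v4 (5-10) vs v5..v9: overlaps v6, v8, v9 -> 3
v5 (2-5) vs v6..v9: overlaps none -> 0
v6 (6-12) vs v7..v9: overlaps v7, v8, v9 -> 3
v7 (10-13) vs v8..v9: overlaps v9 -> 1
v8 (5-7) vs v9: overlaps none -> 0
Total overlapping pairs = 4 + 5 + 5 + 4 + 3 + 0 + 3 + 1 + 0 = 25

25
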